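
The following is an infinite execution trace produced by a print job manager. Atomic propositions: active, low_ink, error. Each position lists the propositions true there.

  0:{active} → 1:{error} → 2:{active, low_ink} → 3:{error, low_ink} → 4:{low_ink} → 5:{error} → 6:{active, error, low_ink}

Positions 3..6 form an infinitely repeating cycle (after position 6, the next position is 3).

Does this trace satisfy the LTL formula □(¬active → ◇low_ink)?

¬active → ◇low_ink holds at every position 0..6, and those are all positions ever visited, so □(¬active → ◇low_ink) holds.
Positions where ¬active holds: 1, 3, 4, 5.
Check ◇low_ink at each: 1→ok, 3→ok, 4→ok, 5→ok.

Satisfied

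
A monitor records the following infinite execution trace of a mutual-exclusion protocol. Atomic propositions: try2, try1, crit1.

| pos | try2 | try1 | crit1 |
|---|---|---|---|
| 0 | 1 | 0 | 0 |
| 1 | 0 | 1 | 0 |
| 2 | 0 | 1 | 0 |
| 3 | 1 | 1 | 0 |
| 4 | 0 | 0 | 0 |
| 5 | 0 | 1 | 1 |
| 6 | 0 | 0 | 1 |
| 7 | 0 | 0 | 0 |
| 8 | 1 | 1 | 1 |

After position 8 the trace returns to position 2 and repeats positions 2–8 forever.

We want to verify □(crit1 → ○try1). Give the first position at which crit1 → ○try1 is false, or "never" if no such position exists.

Check crit1 → ○try1 at each position in order: 0 ✓, 1 ✓, 2 ✓, 3 ✓, 4 ✓.
At position 5 the labels are {crit1, try1} and the next position 6 has {crit1}, so crit1 → ○try1 is false there. This is the first violation.

5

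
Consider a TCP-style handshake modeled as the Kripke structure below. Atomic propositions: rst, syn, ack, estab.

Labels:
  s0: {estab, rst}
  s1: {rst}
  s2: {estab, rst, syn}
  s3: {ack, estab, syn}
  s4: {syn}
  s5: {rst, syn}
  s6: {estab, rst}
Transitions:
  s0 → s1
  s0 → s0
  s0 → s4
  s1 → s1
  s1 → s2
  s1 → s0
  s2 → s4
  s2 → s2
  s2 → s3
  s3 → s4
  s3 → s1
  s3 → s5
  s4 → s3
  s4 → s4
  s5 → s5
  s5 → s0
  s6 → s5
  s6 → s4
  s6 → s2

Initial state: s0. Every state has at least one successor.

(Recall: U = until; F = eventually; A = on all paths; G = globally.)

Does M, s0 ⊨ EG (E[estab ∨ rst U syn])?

Satisfied

States satisfying E[estab ∨ rst U syn]: {s0, s1, s2, s3, s4, s5, s6}.
States satisfying EG (E[estab ∨ rst U syn]): {s0, s1, s2, s3, s4, s5, s6}.
s0 ∈ Sat(EG (E[estab ∨ rst U syn])).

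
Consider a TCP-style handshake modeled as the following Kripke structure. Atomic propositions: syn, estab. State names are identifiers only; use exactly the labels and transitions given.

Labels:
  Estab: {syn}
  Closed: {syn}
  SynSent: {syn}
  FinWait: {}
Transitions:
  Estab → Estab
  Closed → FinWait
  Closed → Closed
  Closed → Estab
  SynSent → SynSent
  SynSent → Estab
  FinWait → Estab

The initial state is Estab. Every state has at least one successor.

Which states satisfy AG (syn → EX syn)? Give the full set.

{Estab, Closed, SynSent, FinWait}

States satisfying syn → EX syn: {Estab, Closed, SynSent, FinWait}.
States satisfying AG (syn → EX syn): {Estab, Closed, SynSent, FinWait}.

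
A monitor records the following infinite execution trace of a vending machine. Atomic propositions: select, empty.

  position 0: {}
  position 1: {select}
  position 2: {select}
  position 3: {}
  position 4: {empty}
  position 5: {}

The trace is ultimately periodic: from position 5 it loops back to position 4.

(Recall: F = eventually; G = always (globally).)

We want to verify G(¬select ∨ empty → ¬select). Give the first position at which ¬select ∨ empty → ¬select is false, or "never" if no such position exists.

never

¬select ∨ empty → ¬select holds at every position 0..5, and those are all the positions the trace ever visits, so the invariant G(¬select ∨ empty → ¬select) is never violated.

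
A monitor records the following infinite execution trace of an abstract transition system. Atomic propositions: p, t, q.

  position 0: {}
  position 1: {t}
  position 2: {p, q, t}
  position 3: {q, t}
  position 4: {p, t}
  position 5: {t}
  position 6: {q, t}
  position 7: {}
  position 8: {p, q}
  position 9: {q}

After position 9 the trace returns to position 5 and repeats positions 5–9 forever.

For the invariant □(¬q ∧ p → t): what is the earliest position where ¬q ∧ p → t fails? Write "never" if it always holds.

¬q ∧ p → t holds at every position 0..9, and those are all the positions the trace ever visits, so the invariant □(¬q ∧ p → t) is never violated.

never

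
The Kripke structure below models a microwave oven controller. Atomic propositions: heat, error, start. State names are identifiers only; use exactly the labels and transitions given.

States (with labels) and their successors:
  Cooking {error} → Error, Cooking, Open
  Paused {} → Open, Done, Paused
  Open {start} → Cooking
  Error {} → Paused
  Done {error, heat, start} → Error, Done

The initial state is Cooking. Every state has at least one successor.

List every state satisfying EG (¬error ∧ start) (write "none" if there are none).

none

States satisfying ¬error ∧ start: {Open}.
States satisfying EG (¬error ∧ start): ∅.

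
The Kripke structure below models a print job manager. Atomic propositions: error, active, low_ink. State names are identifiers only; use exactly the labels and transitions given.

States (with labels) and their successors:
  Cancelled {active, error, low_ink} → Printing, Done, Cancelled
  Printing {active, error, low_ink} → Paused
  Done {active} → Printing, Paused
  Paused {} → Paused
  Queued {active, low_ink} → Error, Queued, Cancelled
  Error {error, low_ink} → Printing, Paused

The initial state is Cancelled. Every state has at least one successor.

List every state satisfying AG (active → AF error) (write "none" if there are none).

States satisfying active → AF error: {Cancelled, Printing, Paused, Error}.
States satisfying AG (active → AF error): {Printing, Paused, Error}.

{Printing, Paused, Error}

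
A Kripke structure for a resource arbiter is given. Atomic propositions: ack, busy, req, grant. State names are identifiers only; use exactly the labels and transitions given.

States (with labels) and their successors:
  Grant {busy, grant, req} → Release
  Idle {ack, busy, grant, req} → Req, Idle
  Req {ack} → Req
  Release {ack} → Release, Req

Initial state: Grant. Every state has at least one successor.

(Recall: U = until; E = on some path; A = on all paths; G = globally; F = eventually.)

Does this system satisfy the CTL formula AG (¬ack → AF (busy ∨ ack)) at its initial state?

States satisfying ¬ack → AF (busy ∨ ack): {Grant, Idle, Req, Release}.
States satisfying AG (¬ack → AF (busy ∨ ack)): {Grant, Idle, Req, Release}.
Every state reachable from Grant satisfies ¬ack → AF (busy ∨ ack).
Grant ∈ Sat(AG (¬ack → AF (busy ∨ ack))).

Holds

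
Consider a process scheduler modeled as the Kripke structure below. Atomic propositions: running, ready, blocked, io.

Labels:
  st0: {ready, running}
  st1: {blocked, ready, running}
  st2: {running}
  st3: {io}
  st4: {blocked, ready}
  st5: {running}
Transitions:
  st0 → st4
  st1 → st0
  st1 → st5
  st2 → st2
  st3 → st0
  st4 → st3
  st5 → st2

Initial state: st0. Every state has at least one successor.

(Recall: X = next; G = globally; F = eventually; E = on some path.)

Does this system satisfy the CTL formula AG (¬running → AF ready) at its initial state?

Yes

States satisfying ¬running → AF ready: {st0, st1, st2, st3, st4, st5}.
States satisfying AG (¬running → AF ready): {st0, st1, st2, st3, st4, st5}.
Every state reachable from st0 satisfies ¬running → AF ready.
st0 ∈ Sat(AG (¬running → AF ready)).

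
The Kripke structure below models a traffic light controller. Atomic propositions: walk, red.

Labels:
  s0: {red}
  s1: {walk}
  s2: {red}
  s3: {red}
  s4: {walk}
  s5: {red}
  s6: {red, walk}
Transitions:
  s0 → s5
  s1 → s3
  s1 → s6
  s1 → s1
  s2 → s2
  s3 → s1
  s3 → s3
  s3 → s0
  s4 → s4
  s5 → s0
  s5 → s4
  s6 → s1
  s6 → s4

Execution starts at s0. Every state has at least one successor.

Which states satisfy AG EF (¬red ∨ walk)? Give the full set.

States satisfying EF (¬red ∨ walk): {s0, s1, s3, s4, s5, s6}.
States satisfying AG EF (¬red ∨ walk): {s0, s1, s3, s4, s5, s6}.

{s0, s1, s3, s4, s5, s6}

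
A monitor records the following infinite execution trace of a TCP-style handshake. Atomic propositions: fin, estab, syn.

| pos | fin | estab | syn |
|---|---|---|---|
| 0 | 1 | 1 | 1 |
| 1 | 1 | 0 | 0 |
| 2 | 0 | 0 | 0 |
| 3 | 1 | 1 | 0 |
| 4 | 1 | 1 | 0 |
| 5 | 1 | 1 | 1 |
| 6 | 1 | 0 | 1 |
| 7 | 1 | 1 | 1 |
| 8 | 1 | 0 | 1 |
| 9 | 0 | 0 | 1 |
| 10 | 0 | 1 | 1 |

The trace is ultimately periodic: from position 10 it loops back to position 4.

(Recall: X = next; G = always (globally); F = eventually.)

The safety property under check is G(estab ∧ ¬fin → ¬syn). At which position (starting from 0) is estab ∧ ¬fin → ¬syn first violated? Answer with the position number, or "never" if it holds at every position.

10

Check estab ∧ ¬fin → ¬syn at each position in order: 0 ✓, 1 ✓, 2 ✓, 3 ✓, 4 ✓, 5 ✓, 6 ✓, 7 ✓, 8 ✓, 9 ✓.
At position 10 the labels are {estab, syn}, so estab ∧ ¬fin → ¬syn is false there. This is the first violation.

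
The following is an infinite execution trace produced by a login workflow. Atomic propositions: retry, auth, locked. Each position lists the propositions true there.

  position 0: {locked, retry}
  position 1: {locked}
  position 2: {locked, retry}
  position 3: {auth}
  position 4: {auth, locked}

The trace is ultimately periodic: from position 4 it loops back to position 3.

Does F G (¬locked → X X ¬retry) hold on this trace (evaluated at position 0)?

Satisfied

G (¬locked → X X ¬retry) holds at position 0, which is reachable from 0, so F G (¬locked → X X ¬retry) holds.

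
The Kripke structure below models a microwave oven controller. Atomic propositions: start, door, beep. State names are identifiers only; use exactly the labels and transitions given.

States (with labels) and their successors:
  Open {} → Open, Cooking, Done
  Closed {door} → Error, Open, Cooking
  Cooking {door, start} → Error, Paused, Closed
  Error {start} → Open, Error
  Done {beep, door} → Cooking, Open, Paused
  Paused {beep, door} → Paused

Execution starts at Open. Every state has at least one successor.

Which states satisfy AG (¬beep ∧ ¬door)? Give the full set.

none

States satisfying ¬beep ∧ ¬door: {Open, Error}.
States satisfying AG (¬beep ∧ ¬door): ∅.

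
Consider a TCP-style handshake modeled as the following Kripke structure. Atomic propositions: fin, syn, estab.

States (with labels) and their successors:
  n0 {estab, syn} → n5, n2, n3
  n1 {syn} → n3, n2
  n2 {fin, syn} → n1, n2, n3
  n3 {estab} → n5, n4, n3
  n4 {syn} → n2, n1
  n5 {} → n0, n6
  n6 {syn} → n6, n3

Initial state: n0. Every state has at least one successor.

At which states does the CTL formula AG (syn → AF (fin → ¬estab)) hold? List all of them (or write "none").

States satisfying syn → AF (fin → ¬estab): {n0, n1, n2, n3, n4, n5, n6}.
States satisfying AG (syn → AF (fin → ¬estab)): {n0, n1, n2, n3, n4, n5, n6}.

{n0, n1, n2, n3, n4, n5, n6}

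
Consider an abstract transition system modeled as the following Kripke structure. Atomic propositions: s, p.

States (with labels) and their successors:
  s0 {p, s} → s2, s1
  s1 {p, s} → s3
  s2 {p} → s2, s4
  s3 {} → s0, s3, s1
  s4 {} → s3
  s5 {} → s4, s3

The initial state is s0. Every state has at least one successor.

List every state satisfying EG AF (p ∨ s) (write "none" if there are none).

States satisfying AF (p ∨ s): {s0, s1, s2}.
States satisfying EG AF (p ∨ s): {s0, s2}.

{s0, s2}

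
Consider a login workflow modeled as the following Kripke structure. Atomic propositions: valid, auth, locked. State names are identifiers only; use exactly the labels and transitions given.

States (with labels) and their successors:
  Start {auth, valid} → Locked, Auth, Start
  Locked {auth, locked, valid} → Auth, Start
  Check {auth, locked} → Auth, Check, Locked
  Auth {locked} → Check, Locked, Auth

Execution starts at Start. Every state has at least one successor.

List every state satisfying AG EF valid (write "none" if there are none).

States satisfying EF valid: {Start, Locked, Check, Auth}.
States satisfying AG EF valid: {Start, Locked, Check, Auth}.

{Start, Locked, Check, Auth}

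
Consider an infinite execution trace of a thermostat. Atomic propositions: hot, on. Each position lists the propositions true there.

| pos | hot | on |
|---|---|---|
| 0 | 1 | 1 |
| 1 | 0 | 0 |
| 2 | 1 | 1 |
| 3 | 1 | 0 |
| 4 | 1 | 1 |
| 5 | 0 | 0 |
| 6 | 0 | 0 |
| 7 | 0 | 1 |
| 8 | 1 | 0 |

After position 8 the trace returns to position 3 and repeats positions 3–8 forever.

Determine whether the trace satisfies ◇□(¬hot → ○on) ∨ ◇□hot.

□(¬hot → ○on) is false at every position 0..8, so it never becomes true and ◇□(¬hot → ○on) fails.
□hot is false at every position 0..8, so it never becomes true and ◇□hot fails.
At position 0: ◇□(¬hot → ○on) is false; ◇□hot is false; so ◇□(¬hot → ○on) ∨ ◇□hot is false.

No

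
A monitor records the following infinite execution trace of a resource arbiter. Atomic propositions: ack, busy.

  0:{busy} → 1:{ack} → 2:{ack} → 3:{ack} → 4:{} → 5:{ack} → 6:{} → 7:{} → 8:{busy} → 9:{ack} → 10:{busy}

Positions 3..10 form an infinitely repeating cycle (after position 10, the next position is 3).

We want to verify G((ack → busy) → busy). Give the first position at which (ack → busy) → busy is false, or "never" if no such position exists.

Check (ack → busy) → busy at each position in order: 0 ✓, 1 ✓, 2 ✓, 3 ✓.
At position 4 the labels are {}, so (ack → busy) → busy is false there. This is the first violation.

4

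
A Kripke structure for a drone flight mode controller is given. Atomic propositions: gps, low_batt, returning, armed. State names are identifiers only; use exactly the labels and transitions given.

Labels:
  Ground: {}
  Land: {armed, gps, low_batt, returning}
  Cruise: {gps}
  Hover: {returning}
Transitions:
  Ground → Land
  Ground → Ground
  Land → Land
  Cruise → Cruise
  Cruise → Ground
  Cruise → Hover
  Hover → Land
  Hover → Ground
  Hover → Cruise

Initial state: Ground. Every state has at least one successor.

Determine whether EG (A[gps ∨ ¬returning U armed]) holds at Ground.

No

States satisfying A[gps ∨ ¬returning U armed]: {Land}.
States satisfying EG (A[gps ∨ ¬returning U armed]): {Land}.
No suitable path/successor from Ground witnesses the formula.
Ground ∉ Sat(EG (A[gps ∨ ¬returning U armed])).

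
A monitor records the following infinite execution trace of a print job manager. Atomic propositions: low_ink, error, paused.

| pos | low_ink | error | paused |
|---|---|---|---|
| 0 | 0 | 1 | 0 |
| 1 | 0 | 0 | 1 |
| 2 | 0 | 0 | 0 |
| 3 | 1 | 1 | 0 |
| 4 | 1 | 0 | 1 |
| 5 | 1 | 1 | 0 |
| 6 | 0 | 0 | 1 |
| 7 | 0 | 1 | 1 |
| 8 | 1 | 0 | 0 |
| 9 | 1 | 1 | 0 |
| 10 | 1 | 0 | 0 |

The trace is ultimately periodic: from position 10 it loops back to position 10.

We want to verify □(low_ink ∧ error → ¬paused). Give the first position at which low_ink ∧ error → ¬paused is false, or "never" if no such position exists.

low_ink ∧ error → ¬paused holds at every position 0..10, and those are all the positions the trace ever visits, so the invariant □(low_ink ∧ error → ¬paused) is never violated.

never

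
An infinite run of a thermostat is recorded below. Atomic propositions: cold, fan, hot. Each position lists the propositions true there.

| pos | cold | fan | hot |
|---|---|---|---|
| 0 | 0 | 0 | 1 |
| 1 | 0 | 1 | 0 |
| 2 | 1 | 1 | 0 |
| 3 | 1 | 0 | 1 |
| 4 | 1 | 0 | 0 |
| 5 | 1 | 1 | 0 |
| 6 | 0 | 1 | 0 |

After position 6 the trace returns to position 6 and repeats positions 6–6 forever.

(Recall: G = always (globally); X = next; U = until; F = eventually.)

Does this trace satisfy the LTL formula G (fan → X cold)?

Violated

fan → X cold must hold at every position from 0 onward. It fails at position 5, so G (fan → X cold) is false.
Positions where fan holds: 1, 2, 5, 6.
Check X cold at each: 1→ok, 2→ok, 5→fails, 6→fails.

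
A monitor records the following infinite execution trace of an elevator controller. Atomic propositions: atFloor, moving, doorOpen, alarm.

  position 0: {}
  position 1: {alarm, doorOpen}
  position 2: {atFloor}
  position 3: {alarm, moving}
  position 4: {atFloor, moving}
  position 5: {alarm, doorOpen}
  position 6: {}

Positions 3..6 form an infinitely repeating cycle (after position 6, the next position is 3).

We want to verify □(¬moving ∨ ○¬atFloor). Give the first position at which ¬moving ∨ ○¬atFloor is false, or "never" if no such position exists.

3

Check ¬moving ∨ ○¬atFloor at each position in order: 0 ✓, 1 ✓, 2 ✓.
At position 3 the labels are {alarm, moving} and the next position 4 has {atFloor, moving}, so ¬moving ∨ ○¬atFloor is false there. This is the first violation.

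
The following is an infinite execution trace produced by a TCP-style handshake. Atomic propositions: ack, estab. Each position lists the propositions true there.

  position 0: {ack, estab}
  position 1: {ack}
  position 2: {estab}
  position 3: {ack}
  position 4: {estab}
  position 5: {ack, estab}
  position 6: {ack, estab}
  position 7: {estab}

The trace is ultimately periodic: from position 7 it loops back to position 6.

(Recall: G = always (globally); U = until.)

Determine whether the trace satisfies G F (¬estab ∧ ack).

No

F (¬estab ∧ ack) must hold at every position from 0 onward. It fails at position 4, so G F (¬estab ∧ ack) is false.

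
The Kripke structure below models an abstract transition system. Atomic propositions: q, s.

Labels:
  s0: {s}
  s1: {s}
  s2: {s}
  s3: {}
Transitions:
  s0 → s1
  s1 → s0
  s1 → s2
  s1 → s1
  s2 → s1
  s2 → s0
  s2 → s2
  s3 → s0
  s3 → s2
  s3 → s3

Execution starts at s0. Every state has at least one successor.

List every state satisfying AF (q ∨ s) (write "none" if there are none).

{s0, s1, s2}

States satisfying q ∨ s: {s0, s1, s2}.
States satisfying AF (q ∨ s): {s0, s1, s2}.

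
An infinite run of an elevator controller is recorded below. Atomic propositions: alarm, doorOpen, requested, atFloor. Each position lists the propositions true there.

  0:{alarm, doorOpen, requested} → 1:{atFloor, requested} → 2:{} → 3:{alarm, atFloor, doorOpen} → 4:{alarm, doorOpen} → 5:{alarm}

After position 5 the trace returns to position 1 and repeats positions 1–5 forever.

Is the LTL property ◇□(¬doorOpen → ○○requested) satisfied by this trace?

No

□(¬doorOpen → ○○requested) is false at every position 0..5, so it never becomes true and ◇□(¬doorOpen → ○○requested) fails.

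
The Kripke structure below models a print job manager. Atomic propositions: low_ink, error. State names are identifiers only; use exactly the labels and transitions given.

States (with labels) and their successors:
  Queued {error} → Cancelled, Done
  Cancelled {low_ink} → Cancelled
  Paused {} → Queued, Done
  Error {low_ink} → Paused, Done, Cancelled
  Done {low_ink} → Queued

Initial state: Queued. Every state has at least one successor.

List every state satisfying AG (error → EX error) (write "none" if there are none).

States satisfying error → EX error: {Cancelled, Paused, Error, Done}.
States satisfying AG (error → EX error): {Cancelled}.

{Cancelled}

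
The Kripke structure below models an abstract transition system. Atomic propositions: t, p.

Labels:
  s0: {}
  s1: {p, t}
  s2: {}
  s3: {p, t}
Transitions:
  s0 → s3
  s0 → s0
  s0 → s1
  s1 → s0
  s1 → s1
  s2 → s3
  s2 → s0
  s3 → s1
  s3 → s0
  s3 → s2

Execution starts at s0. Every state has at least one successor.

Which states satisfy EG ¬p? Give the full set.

States satisfying ¬p: {s0, s2}.
States satisfying EG ¬p: {s0, s2}.

{s0, s2}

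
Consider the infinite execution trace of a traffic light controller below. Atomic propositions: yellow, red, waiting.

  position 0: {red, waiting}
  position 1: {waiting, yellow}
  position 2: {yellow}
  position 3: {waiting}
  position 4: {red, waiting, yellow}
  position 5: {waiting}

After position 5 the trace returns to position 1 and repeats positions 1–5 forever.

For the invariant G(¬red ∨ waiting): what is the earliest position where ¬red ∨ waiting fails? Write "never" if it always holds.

¬red ∨ waiting holds at every position 0..5, and those are all the positions the trace ever visits, so the invariant G(¬red ∨ waiting) is never violated.

never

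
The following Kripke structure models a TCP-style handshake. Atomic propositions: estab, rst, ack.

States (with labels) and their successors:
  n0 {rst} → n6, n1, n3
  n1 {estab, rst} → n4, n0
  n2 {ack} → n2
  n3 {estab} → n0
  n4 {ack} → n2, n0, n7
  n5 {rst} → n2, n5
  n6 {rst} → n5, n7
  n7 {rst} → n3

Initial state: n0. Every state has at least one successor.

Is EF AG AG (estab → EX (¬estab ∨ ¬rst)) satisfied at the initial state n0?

States satisfying AG AG (estab → EX (¬estab ∨ ¬rst)): {n0, n1, n2, n3, n4, n5, n6, n7}.
States satisfying EF AG AG (estab → EX (¬estab ∨ ¬rst)): {n0, n1, n2, n3, n4, n5, n6, n7}.
Some path from n0 reaches a state where AG AG (estab → EX (¬estab ∨ ¬rst)) holds.
n0 ∈ Sat(EF AG AG (estab → EX (¬estab ∨ ¬rst))).

Yes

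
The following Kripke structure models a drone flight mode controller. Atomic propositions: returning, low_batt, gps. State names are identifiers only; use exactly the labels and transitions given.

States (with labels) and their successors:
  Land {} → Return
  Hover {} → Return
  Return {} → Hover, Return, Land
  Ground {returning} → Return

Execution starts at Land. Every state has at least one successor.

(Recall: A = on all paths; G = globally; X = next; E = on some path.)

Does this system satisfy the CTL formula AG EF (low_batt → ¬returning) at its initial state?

States satisfying EF (low_batt → ¬returning): {Land, Hover, Return, Ground}.
States satisfying AG EF (low_batt → ¬returning): {Land, Hover, Return, Ground}.
Every state reachable from Land satisfies EF (low_batt → ¬returning).
Land ∈ Sat(AG EF (low_batt → ¬returning)).

Satisfied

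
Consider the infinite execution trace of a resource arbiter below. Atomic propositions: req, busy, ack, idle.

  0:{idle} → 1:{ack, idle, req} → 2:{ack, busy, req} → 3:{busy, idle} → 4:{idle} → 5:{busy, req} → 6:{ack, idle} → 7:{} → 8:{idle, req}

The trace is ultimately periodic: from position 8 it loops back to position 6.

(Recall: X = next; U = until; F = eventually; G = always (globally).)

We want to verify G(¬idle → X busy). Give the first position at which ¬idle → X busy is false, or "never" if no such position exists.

5

Check ¬idle → X busy at each position in order: 0 ✓, 1 ✓, 2 ✓, 3 ✓, 4 ✓.
At position 5 the labels are {busy, req} and the next position 6 has {ack, idle}, so ¬idle → X busy is false there. This is the first violation.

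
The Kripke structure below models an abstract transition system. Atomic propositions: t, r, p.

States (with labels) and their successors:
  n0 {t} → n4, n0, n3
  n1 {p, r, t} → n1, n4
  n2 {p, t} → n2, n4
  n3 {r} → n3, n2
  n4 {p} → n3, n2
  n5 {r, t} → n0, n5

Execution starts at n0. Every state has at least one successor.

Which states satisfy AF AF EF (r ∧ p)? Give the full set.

States satisfying AF EF (r ∧ p): {n1}.
States satisfying AF AF EF (r ∧ p): {n1}.

{n1}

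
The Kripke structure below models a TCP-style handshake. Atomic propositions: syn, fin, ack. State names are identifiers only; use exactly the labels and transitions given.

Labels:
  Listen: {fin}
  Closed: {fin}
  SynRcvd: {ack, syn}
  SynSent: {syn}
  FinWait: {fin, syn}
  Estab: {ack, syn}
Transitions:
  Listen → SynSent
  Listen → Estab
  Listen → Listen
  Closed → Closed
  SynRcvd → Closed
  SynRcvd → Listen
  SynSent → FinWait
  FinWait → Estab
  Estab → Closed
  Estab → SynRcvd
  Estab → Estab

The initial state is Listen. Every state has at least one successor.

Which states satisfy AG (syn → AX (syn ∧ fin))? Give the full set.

{Closed}

States satisfying syn → AX (syn ∧ fin): {Listen, Closed, SynSent}.
States satisfying AG (syn → AX (syn ∧ fin)): {Closed}.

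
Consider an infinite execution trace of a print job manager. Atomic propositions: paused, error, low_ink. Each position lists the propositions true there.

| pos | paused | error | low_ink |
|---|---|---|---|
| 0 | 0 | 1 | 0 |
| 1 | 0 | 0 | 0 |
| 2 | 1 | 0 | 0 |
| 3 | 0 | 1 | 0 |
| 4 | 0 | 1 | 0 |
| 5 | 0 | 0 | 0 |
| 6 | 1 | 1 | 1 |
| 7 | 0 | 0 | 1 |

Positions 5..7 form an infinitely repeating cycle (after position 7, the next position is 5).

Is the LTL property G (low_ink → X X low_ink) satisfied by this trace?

Does not hold

low_ink → X X low_ink must hold at every position from 0 onward. It fails at position 6, so G (low_ink → X X low_ink) is false.
Positions where low_ink holds: 6, 7.
Check X X low_ink at each: 6→fails, 7→ok.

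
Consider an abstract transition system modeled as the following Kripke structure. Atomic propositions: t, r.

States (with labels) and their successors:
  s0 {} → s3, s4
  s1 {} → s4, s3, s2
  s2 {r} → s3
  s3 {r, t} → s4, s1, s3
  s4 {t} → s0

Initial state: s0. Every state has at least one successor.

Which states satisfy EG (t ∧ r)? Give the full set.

{s3}

States satisfying t ∧ r: {s3}.
States satisfying EG (t ∧ r): {s3}.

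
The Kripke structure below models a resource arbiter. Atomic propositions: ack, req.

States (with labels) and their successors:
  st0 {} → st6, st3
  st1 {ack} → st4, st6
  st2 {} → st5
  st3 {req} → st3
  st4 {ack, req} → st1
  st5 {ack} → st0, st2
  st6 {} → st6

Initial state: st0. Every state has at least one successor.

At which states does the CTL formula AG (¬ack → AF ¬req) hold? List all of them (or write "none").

States satisfying ¬ack → AF ¬req: {st0, st1, st2, st4, st5, st6}.
States satisfying AG (¬ack → AF ¬req): {st1, st4, st6}.

{st1, st4, st6}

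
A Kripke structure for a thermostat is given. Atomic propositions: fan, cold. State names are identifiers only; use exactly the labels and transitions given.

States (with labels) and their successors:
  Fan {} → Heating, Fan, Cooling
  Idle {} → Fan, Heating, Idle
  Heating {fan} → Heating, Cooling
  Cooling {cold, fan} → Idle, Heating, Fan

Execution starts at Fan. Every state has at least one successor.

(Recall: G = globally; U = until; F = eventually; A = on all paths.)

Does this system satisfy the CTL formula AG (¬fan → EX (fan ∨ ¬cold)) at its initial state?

States satisfying ¬fan → EX (fan ∨ ¬cold): {Fan, Idle, Heating, Cooling}.
States satisfying AG (¬fan → EX (fan ∨ ¬cold)): {Fan, Idle, Heating, Cooling}.
Every state reachable from Fan satisfies ¬fan → EX (fan ∨ ¬cold).
Fan ∈ Sat(AG (¬fan → EX (fan ∨ ¬cold))).

Yes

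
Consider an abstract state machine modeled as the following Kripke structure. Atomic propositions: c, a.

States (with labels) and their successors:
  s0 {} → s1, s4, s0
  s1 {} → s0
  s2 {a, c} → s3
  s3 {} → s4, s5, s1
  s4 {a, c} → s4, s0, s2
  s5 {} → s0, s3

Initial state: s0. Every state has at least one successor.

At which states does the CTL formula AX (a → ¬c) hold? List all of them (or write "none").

{s1, s2, s5}

States satisfying a → ¬c: {s0, s1, s3, s5}.
States satisfying AX (a → ¬c): {s1, s2, s5}.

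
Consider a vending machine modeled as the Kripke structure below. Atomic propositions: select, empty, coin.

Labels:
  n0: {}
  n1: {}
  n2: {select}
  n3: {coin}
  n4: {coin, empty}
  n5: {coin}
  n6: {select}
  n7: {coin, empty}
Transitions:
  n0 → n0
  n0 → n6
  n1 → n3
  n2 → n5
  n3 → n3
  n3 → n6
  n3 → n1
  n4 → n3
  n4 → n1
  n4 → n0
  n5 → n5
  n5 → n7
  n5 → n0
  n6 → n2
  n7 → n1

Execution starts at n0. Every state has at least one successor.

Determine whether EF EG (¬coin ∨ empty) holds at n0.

States satisfying EG (¬coin ∨ empty): {n0, n4}.
States satisfying EF EG (¬coin ∨ empty): {n0, n1, n2, n3, n4, n5, n6, n7}.
Some path from n0 reaches a state where EG (¬coin ∨ empty) holds.
n0 ∈ Sat(EF EG (¬coin ∨ empty)).

Yes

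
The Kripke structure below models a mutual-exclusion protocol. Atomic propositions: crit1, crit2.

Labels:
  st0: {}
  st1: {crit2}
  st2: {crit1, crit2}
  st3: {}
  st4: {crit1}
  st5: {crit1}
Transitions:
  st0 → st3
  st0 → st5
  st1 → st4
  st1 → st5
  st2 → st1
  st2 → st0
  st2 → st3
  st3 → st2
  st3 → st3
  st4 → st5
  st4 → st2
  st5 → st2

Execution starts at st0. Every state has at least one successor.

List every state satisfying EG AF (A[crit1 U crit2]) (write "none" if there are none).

States satisfying AF (A[crit1 U crit2]): {st1, st2, st4, st5}.
States satisfying EG AF (A[crit1 U crit2]): {st1, st2, st4, st5}.

{st1, st2, st4, st5}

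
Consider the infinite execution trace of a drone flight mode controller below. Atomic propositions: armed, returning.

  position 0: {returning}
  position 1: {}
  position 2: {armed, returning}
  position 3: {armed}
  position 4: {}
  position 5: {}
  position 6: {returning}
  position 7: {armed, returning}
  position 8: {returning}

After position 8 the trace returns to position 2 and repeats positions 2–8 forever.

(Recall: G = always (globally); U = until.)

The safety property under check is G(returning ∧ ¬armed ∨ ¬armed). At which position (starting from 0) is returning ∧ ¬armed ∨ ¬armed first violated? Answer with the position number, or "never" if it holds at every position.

2

Check returning ∧ ¬armed ∨ ¬armed at each position in order: 0 ✓, 1 ✓.
At position 2 the labels are {armed, returning}, so returning ∧ ¬armed ∨ ¬armed is false there. This is the first violation.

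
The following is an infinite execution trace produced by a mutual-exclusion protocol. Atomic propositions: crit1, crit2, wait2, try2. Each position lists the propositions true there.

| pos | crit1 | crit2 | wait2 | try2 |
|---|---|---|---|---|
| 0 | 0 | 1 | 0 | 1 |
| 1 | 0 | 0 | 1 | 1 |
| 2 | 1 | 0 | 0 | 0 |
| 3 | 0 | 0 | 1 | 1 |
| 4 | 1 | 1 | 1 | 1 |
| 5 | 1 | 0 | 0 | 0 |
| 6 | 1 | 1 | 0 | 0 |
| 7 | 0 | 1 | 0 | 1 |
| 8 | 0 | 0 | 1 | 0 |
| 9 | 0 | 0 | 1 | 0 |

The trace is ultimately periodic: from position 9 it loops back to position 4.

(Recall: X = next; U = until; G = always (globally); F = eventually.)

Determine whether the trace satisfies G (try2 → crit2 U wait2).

Holds

try2 → crit2 U wait2 holds at every position 0..9, and those are all positions ever visited, so G (try2 → crit2 U wait2) holds.
Positions where try2 holds: 0, 1, 3, 4, 7.
Check crit2 U wait2 at each: 0→ok, 1→ok, 3→ok, 4→ok, 7→ok.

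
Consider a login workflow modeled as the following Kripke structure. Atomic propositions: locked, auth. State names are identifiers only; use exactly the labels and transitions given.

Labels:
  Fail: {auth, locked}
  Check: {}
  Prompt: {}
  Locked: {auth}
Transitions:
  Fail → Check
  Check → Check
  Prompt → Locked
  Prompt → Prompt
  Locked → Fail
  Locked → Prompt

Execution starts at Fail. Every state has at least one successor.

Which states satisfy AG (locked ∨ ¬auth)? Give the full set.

States satisfying locked ∨ ¬auth: {Fail, Check, Prompt}.
States satisfying AG (locked ∨ ¬auth): {Fail, Check}.

{Fail, Check}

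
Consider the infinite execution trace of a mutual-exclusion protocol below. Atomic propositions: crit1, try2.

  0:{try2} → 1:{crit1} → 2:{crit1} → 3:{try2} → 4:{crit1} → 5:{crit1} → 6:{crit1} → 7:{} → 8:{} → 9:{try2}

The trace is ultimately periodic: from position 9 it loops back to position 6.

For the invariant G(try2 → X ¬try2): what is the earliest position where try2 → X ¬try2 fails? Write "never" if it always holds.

try2 → X ¬try2 holds at every position 0..9, and those are all the positions the trace ever visits, so the invariant G(try2 → X ¬try2) is never violated.

never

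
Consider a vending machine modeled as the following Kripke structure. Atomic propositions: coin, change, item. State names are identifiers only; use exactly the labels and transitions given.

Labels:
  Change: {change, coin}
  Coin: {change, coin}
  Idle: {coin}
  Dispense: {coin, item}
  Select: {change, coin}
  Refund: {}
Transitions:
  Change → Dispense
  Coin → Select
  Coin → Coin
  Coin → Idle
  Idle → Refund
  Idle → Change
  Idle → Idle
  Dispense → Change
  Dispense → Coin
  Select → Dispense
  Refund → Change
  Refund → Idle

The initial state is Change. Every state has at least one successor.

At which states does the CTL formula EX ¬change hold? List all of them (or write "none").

States satisfying ¬change: {Idle, Dispense, Refund}.
States satisfying EX ¬change: {Change, Coin, Idle, Select, Refund}.

{Change, Coin, Idle, Select, Refund}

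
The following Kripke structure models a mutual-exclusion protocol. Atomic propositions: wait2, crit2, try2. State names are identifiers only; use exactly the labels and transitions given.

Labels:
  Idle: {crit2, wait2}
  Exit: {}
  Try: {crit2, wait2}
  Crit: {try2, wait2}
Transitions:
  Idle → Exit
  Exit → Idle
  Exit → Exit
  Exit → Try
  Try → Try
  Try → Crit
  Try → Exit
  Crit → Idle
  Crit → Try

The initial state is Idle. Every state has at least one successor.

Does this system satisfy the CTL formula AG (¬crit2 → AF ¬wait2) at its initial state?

Violated

States satisfying ¬crit2 → AF ¬wait2: {Idle, Exit, Try}.
States satisfying AG (¬crit2 → AF ¬wait2): ∅.
Crit is reachable from Idle and violates ¬crit2 → AF ¬wait2, so AG fails at Idle.
Idle ∉ Sat(AG (¬crit2 → AF ¬wait2)).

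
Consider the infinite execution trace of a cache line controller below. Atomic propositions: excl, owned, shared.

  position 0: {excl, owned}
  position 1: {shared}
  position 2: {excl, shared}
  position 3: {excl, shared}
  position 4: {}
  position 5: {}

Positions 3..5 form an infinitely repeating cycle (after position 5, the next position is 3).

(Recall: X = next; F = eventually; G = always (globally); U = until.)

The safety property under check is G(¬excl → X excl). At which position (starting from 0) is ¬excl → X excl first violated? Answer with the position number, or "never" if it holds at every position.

Check ¬excl → X excl at each position in order: 0 ✓, 1 ✓, 2 ✓, 3 ✓.
At position 4 the labels are {} and the next position 5 has {}, so ¬excl → X excl is false there. This is the first violation.

4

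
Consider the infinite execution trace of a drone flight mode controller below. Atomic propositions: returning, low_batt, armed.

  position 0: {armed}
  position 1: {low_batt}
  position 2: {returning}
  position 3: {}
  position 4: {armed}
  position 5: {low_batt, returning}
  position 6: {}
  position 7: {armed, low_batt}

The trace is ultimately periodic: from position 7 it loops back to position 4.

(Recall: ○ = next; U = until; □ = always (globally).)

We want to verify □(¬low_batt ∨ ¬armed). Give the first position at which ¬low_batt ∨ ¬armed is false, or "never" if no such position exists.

Check ¬low_batt ∨ ¬armed at each position in order: 0 ✓, 1 ✓, 2 ✓, 3 ✓, 4 ✓, 5 ✓, 6 ✓.
At position 7 the labels are {armed, low_batt}, so ¬low_batt ∨ ¬armed is false there. This is the first violation.

7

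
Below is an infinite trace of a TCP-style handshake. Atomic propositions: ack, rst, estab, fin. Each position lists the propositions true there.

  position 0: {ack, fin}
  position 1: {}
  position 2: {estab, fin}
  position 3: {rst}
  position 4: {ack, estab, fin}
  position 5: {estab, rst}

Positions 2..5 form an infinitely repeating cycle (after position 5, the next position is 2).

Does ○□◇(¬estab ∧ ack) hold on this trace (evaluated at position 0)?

The position after 0 is 1; □◇(¬estab ∧ ack) is false there.

No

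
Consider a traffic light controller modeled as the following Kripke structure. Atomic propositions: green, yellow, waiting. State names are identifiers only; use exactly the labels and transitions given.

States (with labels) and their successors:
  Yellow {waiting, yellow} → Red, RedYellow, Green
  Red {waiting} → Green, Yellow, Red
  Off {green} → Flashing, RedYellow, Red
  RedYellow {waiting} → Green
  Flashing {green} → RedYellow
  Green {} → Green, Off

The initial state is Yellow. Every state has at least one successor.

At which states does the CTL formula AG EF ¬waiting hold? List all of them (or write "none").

States satisfying EF ¬waiting: {Yellow, Red, Off, RedYellow, Flashing, Green}.
States satisfying AG EF ¬waiting: {Yellow, Red, Off, RedYellow, Flashing, Green}.

{Yellow, Red, Off, RedYellow, Flashing, Green}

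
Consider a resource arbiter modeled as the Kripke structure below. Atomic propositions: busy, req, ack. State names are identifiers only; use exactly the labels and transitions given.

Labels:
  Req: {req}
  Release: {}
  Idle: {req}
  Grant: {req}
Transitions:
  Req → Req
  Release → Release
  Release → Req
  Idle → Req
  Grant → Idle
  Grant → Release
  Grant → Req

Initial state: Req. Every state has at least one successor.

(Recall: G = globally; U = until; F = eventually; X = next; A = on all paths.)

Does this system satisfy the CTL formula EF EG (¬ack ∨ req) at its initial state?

States satisfying EG (¬ack ∨ req): {Req, Release, Idle, Grant}.
States satisfying EF EG (¬ack ∨ req): {Req, Release, Idle, Grant}.
Some path from Req reaches a state where EG (¬ack ∨ req) holds.
Req ∈ Sat(EF EG (¬ack ∨ req)).

Holds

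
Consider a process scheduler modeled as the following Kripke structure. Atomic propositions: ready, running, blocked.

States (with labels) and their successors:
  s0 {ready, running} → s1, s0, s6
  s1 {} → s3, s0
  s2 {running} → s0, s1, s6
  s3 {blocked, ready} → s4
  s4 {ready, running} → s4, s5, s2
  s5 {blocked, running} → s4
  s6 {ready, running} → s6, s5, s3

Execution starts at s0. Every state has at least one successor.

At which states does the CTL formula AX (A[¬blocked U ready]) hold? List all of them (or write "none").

States satisfying A[¬blocked U ready]: {s0, s1, s2, s3, s4, s6}.
States satisfying AX (A[¬blocked U ready]): {s0, s1, s2, s3, s5}.

{s0, s1, s2, s3, s5}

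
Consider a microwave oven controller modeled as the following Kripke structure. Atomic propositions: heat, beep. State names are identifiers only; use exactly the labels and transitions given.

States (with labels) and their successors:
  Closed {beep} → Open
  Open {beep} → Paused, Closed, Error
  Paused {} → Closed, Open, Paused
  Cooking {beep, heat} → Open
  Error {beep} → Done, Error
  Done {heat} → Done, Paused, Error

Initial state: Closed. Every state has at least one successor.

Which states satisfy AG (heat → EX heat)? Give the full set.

{Closed, Open, Paused, Error, Done}

States satisfying heat → EX heat: {Closed, Open, Paused, Error, Done}.
States satisfying AG (heat → EX heat): {Closed, Open, Paused, Error, Done}.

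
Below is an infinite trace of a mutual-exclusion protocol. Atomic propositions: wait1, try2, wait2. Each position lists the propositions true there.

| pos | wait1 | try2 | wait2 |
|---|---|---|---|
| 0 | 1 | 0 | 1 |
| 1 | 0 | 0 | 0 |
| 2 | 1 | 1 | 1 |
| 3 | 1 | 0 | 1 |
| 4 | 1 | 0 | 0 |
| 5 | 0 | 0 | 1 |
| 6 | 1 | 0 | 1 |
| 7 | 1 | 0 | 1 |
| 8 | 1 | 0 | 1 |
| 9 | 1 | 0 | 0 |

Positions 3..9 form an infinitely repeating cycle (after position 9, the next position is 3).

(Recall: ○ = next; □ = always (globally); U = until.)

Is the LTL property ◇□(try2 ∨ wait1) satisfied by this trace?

Does not hold

□(try2 ∨ wait1) is false at every position 0..9, so it never becomes true and ◇□(try2 ∨ wait1) fails.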